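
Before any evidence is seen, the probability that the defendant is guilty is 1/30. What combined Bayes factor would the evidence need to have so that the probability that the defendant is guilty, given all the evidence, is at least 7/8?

203

Prior odds = (1/30)/(29/30) = 1/29.
Target odds = 0.875/0.125 = 7.
Required Bayes factor = 7 ÷ (1/29) = 203.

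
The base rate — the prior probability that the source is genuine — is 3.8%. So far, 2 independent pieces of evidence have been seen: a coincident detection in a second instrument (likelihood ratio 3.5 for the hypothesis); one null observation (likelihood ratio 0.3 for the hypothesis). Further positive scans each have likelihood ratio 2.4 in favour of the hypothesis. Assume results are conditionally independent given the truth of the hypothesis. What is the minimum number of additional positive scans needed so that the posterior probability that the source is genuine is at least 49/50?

9

Prior odds = 0.038/0.962 = 19/481.
Combined Bayes factor of the evidence already in hand = 3.5 × 0.3 = 1.05.
Odds after that evidence = (19/481) × 1.05 = 399/9620.
Target odds = 0.98/0.02 = 49.
Need 2.4ⁿ ≥ 49 ÷ (399/9620) = 67340/57.
2.4⁸ = 429981696/390625 falls short of 67340/57 but 2.4⁹ ≈2641.81 reaches it, so n = 9.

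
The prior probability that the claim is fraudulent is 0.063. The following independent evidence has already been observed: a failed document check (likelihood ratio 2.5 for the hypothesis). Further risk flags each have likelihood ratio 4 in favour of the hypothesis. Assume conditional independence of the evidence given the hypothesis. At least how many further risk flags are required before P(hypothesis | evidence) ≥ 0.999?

Prior odds = 0.063/0.937 = 63/937.
Bayes factor of the evidence already in hand = 2.5.
Odds after that evidence = (63/937) × 2.5 = 315/1874.
Target odds = 0.999/0.001 = 999.
Need 4ⁿ ≥ 999 ÷ (315/1874) = 208014/35.
4⁶ = 4096 falls short of 208014/35 but 4⁷ = 16384 reaches it, so n = 7.

7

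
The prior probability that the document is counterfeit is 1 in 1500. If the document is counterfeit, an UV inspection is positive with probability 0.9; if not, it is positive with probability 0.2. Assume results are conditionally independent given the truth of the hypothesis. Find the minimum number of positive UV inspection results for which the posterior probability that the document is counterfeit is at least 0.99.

8

Prior odds = (1/1500)/(1499/1500) = 1/1499.
Likelihood ratio of a positive = 0.9/0.2 = 4.5.
Target posterior odds = 0.99/0.01 = 99.
Require 4.5ⁿ ≥ 99 ÷ (1/1499) = 148401.
4.5⁷ = 4782969/128 falls short of 148401 but 4.5⁸ = 43046721/256 reaches it, so n = 8.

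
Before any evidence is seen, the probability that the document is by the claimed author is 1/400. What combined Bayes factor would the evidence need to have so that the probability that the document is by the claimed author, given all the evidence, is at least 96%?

9576

Prior odds = 0.0025/0.9975 = 1/399.
Target odds = 0.96/0.04 = 24.
Required Bayes factor = 24 ÷ (1/399) = 9576.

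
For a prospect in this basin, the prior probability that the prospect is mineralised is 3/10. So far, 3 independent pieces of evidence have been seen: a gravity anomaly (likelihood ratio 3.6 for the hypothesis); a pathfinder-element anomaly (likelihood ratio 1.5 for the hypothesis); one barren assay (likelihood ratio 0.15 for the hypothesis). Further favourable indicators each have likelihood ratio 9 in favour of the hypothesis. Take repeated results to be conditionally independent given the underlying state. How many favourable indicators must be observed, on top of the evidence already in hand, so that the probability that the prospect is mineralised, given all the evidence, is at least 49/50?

3

Prior odds = 0.3/0.7 = 3/7.
Combined Bayes factor of the evidence already in hand = 3.6 × 1.5 × 0.15 = 0.81.
Odds after that evidence = (3/7) × 0.81 = 243/700.
Target odds = 0.98/0.02 = 49.
Need 9ⁿ ≥ 49 ÷ (243/700) = 34300/243.
9² = 81 falls short of 34300/243 but 9³ = 729 reaches it, so n = 3.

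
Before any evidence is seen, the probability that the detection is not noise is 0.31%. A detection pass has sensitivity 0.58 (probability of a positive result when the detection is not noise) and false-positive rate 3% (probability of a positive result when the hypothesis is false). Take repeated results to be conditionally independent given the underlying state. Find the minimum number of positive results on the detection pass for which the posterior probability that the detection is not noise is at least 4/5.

3

Prior odds: 0.0031 ÷ 0.9969 = 31/9969.
Likelihood ratio of a positive result = 0.58/0.03 = 58/3.
Target posterior odds = 0.8/0.2 = 4.
Require (58/3)ⁿ ≥ 4 ÷ (31/9969) = 39876/31.
(58/3)² = 3364/9 falls short of 39876/31 but (58/3)³ = 195112/27 reaches it, so n = 3.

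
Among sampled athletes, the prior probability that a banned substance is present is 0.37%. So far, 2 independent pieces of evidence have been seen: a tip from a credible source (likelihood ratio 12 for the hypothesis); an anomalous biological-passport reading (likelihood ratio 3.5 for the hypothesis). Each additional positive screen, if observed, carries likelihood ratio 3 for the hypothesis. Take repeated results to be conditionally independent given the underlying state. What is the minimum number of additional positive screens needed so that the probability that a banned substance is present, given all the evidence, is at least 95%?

Prior odds = 0.0037/0.9963 = 37/9963.
Combined Bayes factor of the evidence already in hand = 12 × 3.5 = 42.
Odds after that evidence = (37/9963) × 42 = 518/3321.
Target odds = 0.95/0.05 = 19.
Need 3ⁿ ≥ 19 ÷ (518/3321) = 63099/518.
3⁴ = 81 falls short of 63099/518 but 3⁵ = 243 reaches it, so n = 5.

5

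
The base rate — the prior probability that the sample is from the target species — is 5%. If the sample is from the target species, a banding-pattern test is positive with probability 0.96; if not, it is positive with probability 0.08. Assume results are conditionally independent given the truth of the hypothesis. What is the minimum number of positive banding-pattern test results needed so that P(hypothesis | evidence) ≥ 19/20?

3

Prior odds = 0.05/0.95 = 1/19.
Likelihood ratio of a positive = 0.96/0.08 = 12.
Target posterior odds = 0.95/0.05 = 19.
Need (1/19) × 12ⁿ ≥ 19, i.e. 12ⁿ ≥ 361.
12² = 144 falls short of 361 but 12³ = 1728 reaches it, so n = 3.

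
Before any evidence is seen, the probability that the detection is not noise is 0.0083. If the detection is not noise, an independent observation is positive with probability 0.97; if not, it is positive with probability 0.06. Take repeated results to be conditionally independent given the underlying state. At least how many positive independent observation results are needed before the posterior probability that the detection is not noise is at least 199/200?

Prior odds = 0.0083/0.9917 = 83/9917.
Likelihood ratio of a positive = 0.97/0.06 = 97/6.
Target posterior odds = 0.995/0.005 = 199.
Require (97/6)ⁿ ≥ 199 ÷ (83/9917) = 1973483/83.
(97/6)³ = 912673/216 falls short of 1973483/83 but (97/6)⁴ = 88529281/1296 reaches it, so n = 4.

4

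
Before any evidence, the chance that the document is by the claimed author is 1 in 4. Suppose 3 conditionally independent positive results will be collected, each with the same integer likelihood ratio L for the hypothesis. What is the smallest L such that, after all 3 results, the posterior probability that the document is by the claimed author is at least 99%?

Prior odds = 0.25/0.75 = 1/3.
Target odds = 0.99/0.01 = 99.
Need L³ ≥ 99 ÷ (1/3) = 297.
6³ = 216 < 297 ≤ 343 = 7³, so L = 7.

7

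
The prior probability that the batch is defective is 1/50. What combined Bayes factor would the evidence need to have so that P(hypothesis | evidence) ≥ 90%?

Prior odds = 0.02/0.98 = 1/49.
Target odds = 0.9/0.1 = 9.
Required Bayes factor = 9 ÷ (1/49) = 441.

441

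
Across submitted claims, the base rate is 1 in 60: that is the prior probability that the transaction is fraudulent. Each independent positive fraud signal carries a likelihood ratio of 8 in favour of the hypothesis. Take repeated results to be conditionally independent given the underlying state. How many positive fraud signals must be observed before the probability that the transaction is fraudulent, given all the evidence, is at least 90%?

4

Prior odds = (1/60)/(59/60) = 1/59.
Likelihood ratio per positive fraud signal = 8.
Target posterior odds = 0.9/0.1 = 9.
Require 8ⁿ ≥ 9 ÷ (1/59) = 531.
8³ = 512 falls short of 531 but 8⁴ = 4096 reaches it, so n = 4.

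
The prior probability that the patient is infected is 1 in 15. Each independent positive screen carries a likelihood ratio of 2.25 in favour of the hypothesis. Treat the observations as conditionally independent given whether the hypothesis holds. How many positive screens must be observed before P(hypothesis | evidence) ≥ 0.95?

7

Prior odds = (1/15)/(14/15) = 1/14.
Likelihood ratio per positive screen = 2.25.
Target odds: 0.95 ÷ 0.05 = 19.
Need (1/14) × 2.25ⁿ ≥ 19, i.e. 2.25ⁿ ≥ 266.
2.25⁶ = 531441/4096 falls short of 266 but 2.25⁷ = 4782969/16384 reaches it, so n = 7.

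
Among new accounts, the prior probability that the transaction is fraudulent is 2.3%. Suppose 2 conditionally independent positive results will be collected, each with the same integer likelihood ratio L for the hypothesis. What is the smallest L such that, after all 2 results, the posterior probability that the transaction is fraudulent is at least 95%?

29

Prior odds = 0.023/0.977 = 23/977.
Target odds = 0.95/0.05 = 19.
Need L² ≥ 19 ÷ (23/977) = 18563/23.
28² = 784 < 18563/23 ≤ 841 = 29², so L = 29.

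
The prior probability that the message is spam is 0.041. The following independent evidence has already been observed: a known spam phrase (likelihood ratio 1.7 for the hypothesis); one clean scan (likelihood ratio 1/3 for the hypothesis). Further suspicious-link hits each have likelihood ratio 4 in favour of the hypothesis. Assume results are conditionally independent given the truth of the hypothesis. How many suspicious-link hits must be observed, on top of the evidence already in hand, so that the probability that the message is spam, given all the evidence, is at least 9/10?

Prior odds = 0.041/0.959 = 41/959.
Combined Bayes factor of the evidence already in hand = 1.7 × (1/3) = 17/30.
Odds after that evidence = (41/959) × 17/30 = 697/28770.
Target odds = 0.9/0.1 = 9.
Need 4ⁿ ≥ 9 ÷ (697/28770) = 258930/697.
4⁴ = 256 falls short of 258930/697 but 4⁵ = 1024 reaches it, so n = 5.

5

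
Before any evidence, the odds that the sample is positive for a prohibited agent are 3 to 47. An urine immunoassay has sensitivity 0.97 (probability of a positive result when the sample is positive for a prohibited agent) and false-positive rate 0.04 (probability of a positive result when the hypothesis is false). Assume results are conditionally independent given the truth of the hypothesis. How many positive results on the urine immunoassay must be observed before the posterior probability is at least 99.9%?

4

Prior odds = 3/47.
Likelihood ratio of a positive result = 0.97/0.04 = 24.25.
Target posterior odds = 0.999/0.001 = 999.
Require 24.25ⁿ ≥ 999 ÷ (3/47) = 15651.
24.25³ = 912673/64 falls short of 15651 but 24.25⁴ = 88529281/256 reaches it, so n = 4.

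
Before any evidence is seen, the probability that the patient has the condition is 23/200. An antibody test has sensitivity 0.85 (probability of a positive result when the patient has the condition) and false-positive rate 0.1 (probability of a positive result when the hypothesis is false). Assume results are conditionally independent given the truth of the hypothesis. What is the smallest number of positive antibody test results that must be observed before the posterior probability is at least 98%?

Prior odds = 0.115/0.885 = 23/177.
Likelihood ratio of a positive result = 0.85/0.1 = 8.5.
Target odds: 0.98 ÷ 0.02 = 49.
Require 8.5ⁿ ≥ 49 ÷ (23/177) = 8673/23.
8.5² = 72.25 falls short of 8673/23 but 8.5³ = 614.125 reaches it, so n = 3.

3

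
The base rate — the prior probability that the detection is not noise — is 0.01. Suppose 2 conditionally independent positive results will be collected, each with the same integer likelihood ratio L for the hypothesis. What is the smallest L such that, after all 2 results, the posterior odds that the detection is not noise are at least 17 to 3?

24

Prior odds = 0.01/0.99 = 1/99.
Target odds = 17/3.
Need L² ≥ 17/3 ÷ (1/99) = 561.
23² = 529 < 561 ≤ 576 = 24², so L = 24.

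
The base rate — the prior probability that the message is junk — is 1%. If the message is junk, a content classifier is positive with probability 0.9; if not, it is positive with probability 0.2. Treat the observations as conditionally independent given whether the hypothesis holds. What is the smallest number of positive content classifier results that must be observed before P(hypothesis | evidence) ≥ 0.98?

Prior odds = 0.01/0.99 = 1/99.
Likelihood ratio of a positive = 0.9/0.2 = 4.5.
Target posterior odds = 0.98/0.02 = 49.
Need (1/99) × 4.5ⁿ ≥ 49, i.e. 4.5ⁿ ≥ 4851.
4.5⁵ = 1845.28125 falls short of 4851 but 4.5⁶ = 8303.765625 reaches it, so n = 6.

6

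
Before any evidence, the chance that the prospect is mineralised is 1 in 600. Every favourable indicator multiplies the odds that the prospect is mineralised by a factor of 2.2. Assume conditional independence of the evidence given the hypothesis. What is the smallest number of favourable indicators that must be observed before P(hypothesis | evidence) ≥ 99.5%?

Prior odds = (1/600)/(599/600) = 1/599.
Likelihood ratio per favourable indicator = 2.2.
Target posterior odds = 0.995/0.005 = 199.
Need (1/599) × 2.2ⁿ ≥ 199, i.e. 2.2ⁿ ≥ 119201.
2.2¹⁴ ≈62218.2 falls short of 119201 but 2.2¹⁵ ≈136880 reaches it, so n = 15.

15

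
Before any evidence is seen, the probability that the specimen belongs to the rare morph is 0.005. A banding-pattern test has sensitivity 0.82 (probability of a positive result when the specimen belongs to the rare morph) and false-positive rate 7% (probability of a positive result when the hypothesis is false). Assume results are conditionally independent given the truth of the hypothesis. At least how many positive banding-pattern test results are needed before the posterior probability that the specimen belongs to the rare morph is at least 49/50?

4

Prior odds = 0.005/0.995 = 1/199.
Likelihood ratio of a positive result = 0.82/0.07 = 82/7.
Target posterior odds = 0.98/0.02 = 49.
Require (82/7)ⁿ ≥ 49 ÷ (1/199) = 9751.
(82/7)³ = 551368/343 falls short of 9751 but (82/7)⁴ = 45212176/2401 reaches it, so n = 4.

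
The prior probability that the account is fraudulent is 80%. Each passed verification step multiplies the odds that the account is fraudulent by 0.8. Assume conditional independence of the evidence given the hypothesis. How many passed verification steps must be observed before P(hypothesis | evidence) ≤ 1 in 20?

Prior odds = 0.8/0.2 = 4.
Likelihood ratio per passed verification step = 0.8.
Target posterior odds = 0.05/0.95 = 1/19.
Require 0.8ⁿ ≤ 1/19 ÷ 4 = 1/76.
0.8¹⁹ ≈0.0144115 is still above 1/76 but 0.8²⁰ ≈0.0115292 is at or below it, so n = 20.

20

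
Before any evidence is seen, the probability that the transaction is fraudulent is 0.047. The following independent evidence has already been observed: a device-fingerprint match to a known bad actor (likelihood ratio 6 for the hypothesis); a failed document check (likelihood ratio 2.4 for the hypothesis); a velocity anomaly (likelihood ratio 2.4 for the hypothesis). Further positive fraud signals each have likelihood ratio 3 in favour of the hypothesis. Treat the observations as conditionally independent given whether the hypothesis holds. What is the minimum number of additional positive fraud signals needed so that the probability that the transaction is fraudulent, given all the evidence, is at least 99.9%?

6

Prior odds = 0.047/0.953 = 47/953.
Combined Bayes factor of the evidence already in hand = 6 × 2.4 × 2.4 = 34.56.
Odds after that evidence = (47/953) × 34.56 = 40608/23825.
Target odds = 0.999/0.001 = 999.
Need 3ⁿ ≥ 999 ÷ (40608/23825) = 881525/1504.
3⁵ = 243 falls short of 881525/1504 but 3⁶ = 729 reaches it, so n = 6.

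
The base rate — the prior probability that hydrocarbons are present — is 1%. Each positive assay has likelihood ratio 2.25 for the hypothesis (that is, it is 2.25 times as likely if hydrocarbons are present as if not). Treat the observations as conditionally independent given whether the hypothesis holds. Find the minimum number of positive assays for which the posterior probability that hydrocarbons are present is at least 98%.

Prior odds = 0.01/0.99 = 1/99.
Likelihood ratio per positive assay = 2.25.
Target odds: 0.98 ÷ 0.02 = 49.
Require 2.25ⁿ ≥ 49 ÷ (1/99) = 4851.
2.25¹⁰ ≈3325.26 falls short of 4851 but 2.25¹¹ ≈7481.83 reaches it, so n = 11.

11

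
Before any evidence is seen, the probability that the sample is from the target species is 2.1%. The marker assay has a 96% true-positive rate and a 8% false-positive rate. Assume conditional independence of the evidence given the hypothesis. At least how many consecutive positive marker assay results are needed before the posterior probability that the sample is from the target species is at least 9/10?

Prior odds = 0.021/0.979 = 21/979.
Likelihood ratio of a positive result = 0.96/0.08 = 12.
Target odds: 0.9 ÷ 0.1 = 9.
Require 12ⁿ ≥ 9 ÷ (21/979) = 2937/7.
12² = 144 falls short of 2937/7 but 12³ = 1728 reaches it, so n = 3.

3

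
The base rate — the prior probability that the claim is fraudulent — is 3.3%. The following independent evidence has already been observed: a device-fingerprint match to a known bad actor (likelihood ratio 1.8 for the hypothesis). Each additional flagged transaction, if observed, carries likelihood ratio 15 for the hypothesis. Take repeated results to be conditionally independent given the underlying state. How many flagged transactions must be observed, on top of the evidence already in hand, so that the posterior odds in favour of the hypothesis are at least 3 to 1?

2

Prior odds = 0.033/0.967 = 33/967.
Bayes factor of the evidence already in hand = 1.8.
Odds after that evidence = (33/967) × 1.8 = 297/4835.
Target odds = 3.
Need 15ⁿ ≥ 3 ÷ (297/4835) = 4835/99.
15¹ = 15 falls short of 4835/99 but 15² = 225 reaches it, so n = 2.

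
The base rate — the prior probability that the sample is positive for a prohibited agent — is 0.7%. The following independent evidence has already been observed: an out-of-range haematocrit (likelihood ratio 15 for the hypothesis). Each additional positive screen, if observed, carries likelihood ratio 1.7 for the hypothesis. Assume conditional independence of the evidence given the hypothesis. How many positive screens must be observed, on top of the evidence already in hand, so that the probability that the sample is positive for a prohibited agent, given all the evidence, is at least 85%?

Prior odds = 0.007/0.993 = 7/993.
Bayes factor of the evidence already in hand = 15.
Odds after that evidence = (7/993) × 15 = 35/331.
Target odds = 0.85/0.15 = 17/3.
Need 1.7ⁿ ≥ 17/3 ÷ (35/331) = 5627/105.
1.7⁷ = 410338673/10000000 falls short of 5627/105 but 1.7⁸ ≈69.7576 reaches it, so n = 8.

8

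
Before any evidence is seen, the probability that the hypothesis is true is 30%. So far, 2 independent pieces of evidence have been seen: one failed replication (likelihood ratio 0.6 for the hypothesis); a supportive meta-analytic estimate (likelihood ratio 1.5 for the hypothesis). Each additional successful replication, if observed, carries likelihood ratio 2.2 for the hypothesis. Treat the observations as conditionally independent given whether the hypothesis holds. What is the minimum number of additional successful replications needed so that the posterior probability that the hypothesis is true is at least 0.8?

Prior odds = 0.3/0.7 = 3/7.
Combined Bayes factor of the evidence already in hand = 0.6 × 1.5 = 0.9.
Odds after that evidence = (3/7) × 0.9 = 27/70.
Target odds = 0.8/0.2 = 4.
Need 2.2ⁿ ≥ 4 ÷ (27/70) = 280/27.
2.2² = 4.84 falls short of 280/27 but 2.2³ = 10.648 reaches it, so n = 3.

3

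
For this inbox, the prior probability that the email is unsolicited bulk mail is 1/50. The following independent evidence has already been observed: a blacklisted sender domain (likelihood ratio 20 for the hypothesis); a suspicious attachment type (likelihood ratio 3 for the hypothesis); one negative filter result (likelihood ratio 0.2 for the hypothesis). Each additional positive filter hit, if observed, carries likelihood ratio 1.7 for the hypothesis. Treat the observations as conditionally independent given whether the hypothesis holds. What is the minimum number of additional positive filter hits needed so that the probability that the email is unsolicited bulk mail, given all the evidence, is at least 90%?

Prior odds = 0.02/0.98 = 1/49.
Combined Bayes factor of the evidence already in hand = 20 × 3 × 0.2 = 12.
Odds after that evidence = (1/49) × 12 = 12/49.
Target odds = 0.9/0.1 = 9.
Need 1.7ⁿ ≥ 9 ÷ (12/49) = 36.75.
1.7⁶ = 24137569/1000000 falls short of 36.75 but 1.7⁷ = 410338673/10000000 reaches it, so n = 7.

7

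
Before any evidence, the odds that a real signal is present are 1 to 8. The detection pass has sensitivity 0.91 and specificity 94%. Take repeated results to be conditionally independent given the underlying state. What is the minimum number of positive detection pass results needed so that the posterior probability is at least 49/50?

Prior odds = 0.125.
False-positive rate = 1 − 0.94 = 0.06; likelihood ratio of a positive = 0.91/0.06 = 91/6.
Target odds: 0.98 ÷ 0.02 = 49.
Need 0.125 × (91/6)ⁿ ≥ 49, i.e. (91/6)ⁿ ≥ 392.
(91/6)² = 8281/36 falls short of 392 but (91/6)³ = 753571/216 reaches it, so n = 3.

3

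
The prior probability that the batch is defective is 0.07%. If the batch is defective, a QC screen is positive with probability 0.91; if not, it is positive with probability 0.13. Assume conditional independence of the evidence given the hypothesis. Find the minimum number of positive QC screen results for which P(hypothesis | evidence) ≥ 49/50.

Prior odds = 0.0007/0.9993 = 7/9993.
Likelihood ratio of a positive = 0.91/0.13 = 7.
Target posterior odds = 0.98/0.02 = 49.
Require 7ⁿ ≥ 49 ÷ (7/9993) = 69951.
7⁵ = 16807 falls short of 69951 but 7⁶ = 117649 reaches it, so n = 6.

6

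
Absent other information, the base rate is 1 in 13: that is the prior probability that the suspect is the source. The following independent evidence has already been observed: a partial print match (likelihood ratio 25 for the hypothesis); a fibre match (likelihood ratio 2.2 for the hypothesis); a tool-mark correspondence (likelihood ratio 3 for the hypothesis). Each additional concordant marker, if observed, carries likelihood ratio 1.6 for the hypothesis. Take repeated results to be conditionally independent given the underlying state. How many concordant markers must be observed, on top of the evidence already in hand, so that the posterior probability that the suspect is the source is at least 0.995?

6

Prior odds = (1/13)/(12/13) = 1/12.
Combined Bayes factor of the evidence already in hand = 25 × 2.2 × 3 = 165.
Odds after that evidence = (1/12) × 165 = 13.75.
Target odds = 0.995/0.005 = 199.
Need 1.6ⁿ ≥ 199 ÷ 13.75 = 796/55.
1.6⁵ = 10.48576 falls short of 796/55 but 1.6⁶ = 262144/15625 reaches it, so n = 6.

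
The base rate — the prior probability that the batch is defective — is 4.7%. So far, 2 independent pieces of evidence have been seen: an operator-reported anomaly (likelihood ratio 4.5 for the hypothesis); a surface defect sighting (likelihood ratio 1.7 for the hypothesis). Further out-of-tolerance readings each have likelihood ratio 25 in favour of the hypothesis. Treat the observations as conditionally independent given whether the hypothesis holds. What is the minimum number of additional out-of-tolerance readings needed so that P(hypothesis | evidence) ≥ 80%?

Prior odds = 0.047/0.953 = 47/953.
Combined Bayes factor of the evidence already in hand = 4.5 × 1.7 = 7.65.
Odds after that evidence = (47/953) × 7.65 = 7191/19060.
Target odds = 0.8/0.2 = 4.
Need 25ⁿ ≥ 4 ÷ (7191/19060) = 76240/7191.
25¹ = 25, which meets the required 76240/7191; so n = 1.

1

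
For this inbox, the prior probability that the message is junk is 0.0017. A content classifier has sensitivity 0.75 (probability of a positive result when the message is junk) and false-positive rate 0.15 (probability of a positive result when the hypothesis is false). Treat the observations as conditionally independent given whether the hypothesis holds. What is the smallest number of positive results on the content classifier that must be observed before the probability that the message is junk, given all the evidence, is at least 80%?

5

Prior odds: 0.0017 ÷ 0.9983 = 17/9983.
Likelihood ratio of a positive result = 0.75/0.15 = 5.
Target posterior odds = 0.8/0.2 = 4.
Need (17/9983) × 5ⁿ ≥ 4, i.e. 5ⁿ ≥ 39932/17.
5⁴ = 625 falls short of 39932/17 but 5⁵ = 3125 reaches it, so n = 5.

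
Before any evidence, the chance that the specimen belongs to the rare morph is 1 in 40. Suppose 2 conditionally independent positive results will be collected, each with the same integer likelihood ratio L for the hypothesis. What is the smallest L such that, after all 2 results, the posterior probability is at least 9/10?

19

Prior odds = 0.025/0.975 = 1/39.
Target odds = 0.9/0.1 = 9.
Need L² ≥ 9 ÷ (1/39) = 351.
18² = 324 < 351 ≤ 361 = 19², so L = 19.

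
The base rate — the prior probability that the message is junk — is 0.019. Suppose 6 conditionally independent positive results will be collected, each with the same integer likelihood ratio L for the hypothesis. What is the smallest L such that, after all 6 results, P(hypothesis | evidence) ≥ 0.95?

4

Prior odds = 0.019/0.981 = 19/981.
Target odds = 0.95/0.05 = 19.
Need L⁶ ≥ 19 ÷ (19/981) = 981.
3⁶ = 729 < 981 ≤ 4096 = 4⁶, so L = 4.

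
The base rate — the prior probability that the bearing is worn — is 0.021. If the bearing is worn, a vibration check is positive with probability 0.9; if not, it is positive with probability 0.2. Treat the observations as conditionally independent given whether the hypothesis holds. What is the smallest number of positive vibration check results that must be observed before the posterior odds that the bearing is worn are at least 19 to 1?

Prior odds = 0.021/0.979 = 21/979.
Likelihood ratio of a positive = 0.9/0.2 = 4.5.
Target odds = 19.
Require 4.5ⁿ ≥ 19 ÷ (21/979) = 18601/21.
4.5⁴ = 410.0625 falls short of 18601/21 but 4.5⁵ = 1845.28125 reaches it, so n = 5.

5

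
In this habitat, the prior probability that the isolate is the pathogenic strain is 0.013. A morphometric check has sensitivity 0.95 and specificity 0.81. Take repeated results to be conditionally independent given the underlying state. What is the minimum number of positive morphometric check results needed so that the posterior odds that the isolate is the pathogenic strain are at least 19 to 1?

5

Prior odds = 0.013/0.987 = 13/987.
False-positive rate = 1 − 0.81 = 0.19; likelihood ratio of a positive = 0.95/0.19 = 5.
Target odds = 19.
Require 5ⁿ ≥ 19 ÷ (13/987) = 18753/13.
5⁴ = 625 falls short of 18753/13 but 5⁵ = 3125 reaches it, so n = 5.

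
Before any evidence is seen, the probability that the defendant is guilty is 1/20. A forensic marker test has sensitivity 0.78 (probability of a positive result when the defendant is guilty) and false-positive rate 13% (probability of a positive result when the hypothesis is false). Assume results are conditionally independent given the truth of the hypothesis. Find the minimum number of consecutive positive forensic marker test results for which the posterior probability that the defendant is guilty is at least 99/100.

5

Prior odds: 0.05 ÷ 0.95 = 1/19.
Likelihood ratio of a positive result = 0.78/0.13 = 6.
Target posterior odds = 0.99/0.01 = 99.
Need (1/19) × 6ⁿ ≥ 99, i.e. 6ⁿ ≥ 1881.
6⁴ = 1296 falls short of 1881 but 6⁵ = 7776 reaches it, so n = 5.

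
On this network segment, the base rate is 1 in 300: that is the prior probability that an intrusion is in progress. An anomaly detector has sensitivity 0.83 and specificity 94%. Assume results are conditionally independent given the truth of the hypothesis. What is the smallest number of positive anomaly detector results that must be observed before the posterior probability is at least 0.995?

Prior odds: (1/300) ÷ (299/300) = 1/299.
False-positive rate = 1 − 0.94 = 0.06; likelihood ratio of a positive = 0.83/0.06 = 83/6.
Target odds: 0.995 ÷ 0.005 = 199.
Require (83/6)ⁿ ≥ 199 ÷ (1/299) = 59501.
(83/6)⁴ = 47458321/1296 falls short of 59501 but (83/6)⁵ ≈506564 reaches it, so n = 5.

5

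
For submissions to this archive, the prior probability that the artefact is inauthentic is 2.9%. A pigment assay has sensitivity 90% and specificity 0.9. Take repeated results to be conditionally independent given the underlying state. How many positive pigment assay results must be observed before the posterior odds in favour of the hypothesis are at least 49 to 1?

Prior odds = 0.029/0.971 = 29/971.
False-positive rate = 1 − 0.9 = 0.1; likelihood ratio of a positive = 0.9/0.1 = 9.
Target odds = 49.
Need (29/971) × 9ⁿ ≥ 49, i.e. 9ⁿ ≥ 47579/29.
9³ = 729 falls short of 47579/29 but 9⁴ = 6561 reaches it, so n = 4.

4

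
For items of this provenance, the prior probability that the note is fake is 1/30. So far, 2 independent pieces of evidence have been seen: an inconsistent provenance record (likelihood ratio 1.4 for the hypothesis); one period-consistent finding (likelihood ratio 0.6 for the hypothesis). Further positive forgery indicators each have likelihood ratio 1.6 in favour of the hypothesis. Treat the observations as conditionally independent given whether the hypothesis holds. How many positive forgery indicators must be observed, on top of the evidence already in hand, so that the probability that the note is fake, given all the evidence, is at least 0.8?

11

Prior odds = (1/30)/(29/30) = 1/29.
Combined Bayes factor of the evidence already in hand = 1.4 × 0.6 = 0.84.
Odds after that evidence = (1/29) × 0.84 = 21/725.
Target odds = 0.8/0.2 = 4.
Need 1.6ⁿ ≥ 4 ÷ (21/725) = 2900/21.
1.6¹⁰ ≈109.951 falls short of 2900/21 but 1.6¹¹ ≈175.922 reaches it, so n = 11.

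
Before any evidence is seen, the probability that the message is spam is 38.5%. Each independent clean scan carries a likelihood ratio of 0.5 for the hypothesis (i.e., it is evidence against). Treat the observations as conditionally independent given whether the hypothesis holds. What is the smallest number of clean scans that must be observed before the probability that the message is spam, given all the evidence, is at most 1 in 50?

5

Prior odds = 0.385/0.615 = 77/123.
Likelihood ratio per clean scan = 0.5.
Target posterior odds = 0.02/0.98 = 1/49.
Need (77/123) × 0.5ⁿ ≤ 1/49, i.e. 0.5ⁿ ≤ 123/3773.
0.5⁴ = 0.0625 is still above 123/3773 but 0.5⁵ = 0.03125 is at or below it, so n = 5.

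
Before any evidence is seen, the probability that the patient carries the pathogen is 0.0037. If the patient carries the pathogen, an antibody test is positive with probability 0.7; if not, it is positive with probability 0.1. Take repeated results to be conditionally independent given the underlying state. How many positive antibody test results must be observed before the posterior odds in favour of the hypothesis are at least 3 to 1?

Prior odds: 0.0037 ÷ 0.9963 = 37/9963.
Likelihood ratio of a positive = 0.7/0.1 = 7.
Target odds = 3.
Need (37/9963) × 7ⁿ ≥ 3, i.e. 7ⁿ ≥ 29889/37.
7³ = 343 falls short of 29889/37 but 7⁴ = 2401 reaches it, so n = 4.

4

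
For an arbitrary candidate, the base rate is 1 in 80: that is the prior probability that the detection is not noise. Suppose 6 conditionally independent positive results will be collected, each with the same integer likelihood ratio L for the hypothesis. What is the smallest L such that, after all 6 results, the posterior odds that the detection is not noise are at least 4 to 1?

Prior odds = 0.0125/0.9875 = 1/79.
Target odds = 4.
Need L⁶ ≥ 4 ÷ (1/79) = 316.
2⁶ = 64 < 316 ≤ 729 = 3⁶, so L = 3.

3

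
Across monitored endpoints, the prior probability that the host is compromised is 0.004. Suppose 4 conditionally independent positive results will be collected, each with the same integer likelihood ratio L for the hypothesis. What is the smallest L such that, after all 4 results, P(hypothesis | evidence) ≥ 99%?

Prior odds = 0.004/0.996 = 1/249.
Target odds = 0.99/0.01 = 99.
Need L⁴ ≥ 99 ÷ (1/249) = 24651.
12⁴ = 20736 < 24651 ≤ 28561 = 13⁴, so L = 13.

13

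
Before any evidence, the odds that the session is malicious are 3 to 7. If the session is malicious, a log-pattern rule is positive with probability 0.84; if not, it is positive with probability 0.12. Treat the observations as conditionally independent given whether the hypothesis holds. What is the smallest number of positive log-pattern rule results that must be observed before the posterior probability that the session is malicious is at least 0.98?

Prior odds = 3/7.
Likelihood ratio of a positive = 0.84/0.12 = 7.
Target posterior odds = 0.98/0.02 = 49.
Require 7ⁿ ≥ 49 ÷ (3/7) = 343/3.
7² = 49 falls short of 343/3 but 7³ = 343 reaches it, so n = 3.

3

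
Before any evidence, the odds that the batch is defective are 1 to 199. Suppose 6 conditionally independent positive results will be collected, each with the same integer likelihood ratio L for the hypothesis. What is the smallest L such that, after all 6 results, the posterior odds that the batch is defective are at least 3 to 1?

3

Prior odds = 1/199.
Target odds = 3.
Need L⁶ ≥ 3 ÷ (1/199) = 597.
2⁶ = 64 < 597 ≤ 729 = 3⁶, so L = 3.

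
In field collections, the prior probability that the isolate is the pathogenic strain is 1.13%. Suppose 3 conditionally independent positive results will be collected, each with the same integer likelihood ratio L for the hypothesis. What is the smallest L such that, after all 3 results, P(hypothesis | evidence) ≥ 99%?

Prior odds = 0.0113/0.9887 = 113/9887.
Target odds = 0.99/0.01 = 99.
Need L³ ≥ 99 ÷ (113/9887) = 978813/113.
20³ = 8000 < 978813/113 ≤ 9261 = 21³, so L = 21.

21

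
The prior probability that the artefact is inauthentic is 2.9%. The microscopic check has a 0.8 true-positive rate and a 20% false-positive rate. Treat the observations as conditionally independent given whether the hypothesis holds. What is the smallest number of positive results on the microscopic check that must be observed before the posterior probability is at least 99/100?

Prior odds = 0.029/0.971 = 29/971.
Likelihood ratio of a positive result = 0.8/0.2 = 4.
Target posterior odds = 0.99/0.01 = 99.
Need (29/971) × 4ⁿ ≥ 99, i.e. 4ⁿ ≥ 96129/29.
4⁵ = 1024 falls short of 96129/29 but 4⁶ = 4096 reaches it, so n = 6.

6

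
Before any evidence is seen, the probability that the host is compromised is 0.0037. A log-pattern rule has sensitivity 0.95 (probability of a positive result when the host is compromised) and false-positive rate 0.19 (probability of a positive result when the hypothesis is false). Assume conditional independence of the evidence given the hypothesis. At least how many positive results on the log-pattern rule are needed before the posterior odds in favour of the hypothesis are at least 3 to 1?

5

Prior odds: 0.0037 ÷ 0.9963 = 37/9963.
Likelihood ratio of a positive result = 0.95/0.19 = 5.
Target odds = 3.
Need (37/9963) × 5ⁿ ≥ 3, i.e. 5ⁿ ≥ 29889/37.
5⁴ = 625 falls short of 29889/37 but 5⁵ = 3125 reaches it, so n = 5.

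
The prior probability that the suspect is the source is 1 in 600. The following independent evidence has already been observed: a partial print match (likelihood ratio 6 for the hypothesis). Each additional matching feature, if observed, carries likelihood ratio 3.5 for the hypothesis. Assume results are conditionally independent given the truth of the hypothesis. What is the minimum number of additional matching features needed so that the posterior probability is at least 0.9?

6

Prior odds = (1/600)/(599/600) = 1/599.
Bayes factor of the evidence already in hand = 6.
Odds after that evidence = (1/599) × 6 = 6/599.
Target odds = 0.9/0.1 = 9.
Need 3.5ⁿ ≥ 9 ÷ (6/599) = 898.5.
3.5⁵ = 525.21875 falls short of 898.5 but 3.5⁶ = 1838.265625 reaches it, so n = 6.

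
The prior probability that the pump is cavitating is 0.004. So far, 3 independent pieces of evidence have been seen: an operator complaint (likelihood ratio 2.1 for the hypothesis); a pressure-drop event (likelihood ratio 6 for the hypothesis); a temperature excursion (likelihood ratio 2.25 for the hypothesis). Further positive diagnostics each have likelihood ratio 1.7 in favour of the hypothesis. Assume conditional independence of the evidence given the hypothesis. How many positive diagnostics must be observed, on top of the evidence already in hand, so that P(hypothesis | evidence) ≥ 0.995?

15

Prior odds = 0.004/0.996 = 1/249.
Combined Bayes factor of the evidence already in hand = 2.1 × 6 × 2.25 = 28.35.
Odds after that evidence = (1/249) × 28.35 = 189/1660.
Target odds = 0.995/0.005 = 199.
Need 1.7ⁿ ≥ 199 ÷ (189/1660) = 330340/189.
1.7¹⁴ ≈1683.78 falls short of 330340/189 but 1.7¹⁵ ≈2862.42 reaches it, so n = 15.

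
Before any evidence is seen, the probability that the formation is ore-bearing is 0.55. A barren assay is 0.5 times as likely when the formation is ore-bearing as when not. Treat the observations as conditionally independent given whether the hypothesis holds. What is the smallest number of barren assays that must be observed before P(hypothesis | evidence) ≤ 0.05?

5

Prior odds: 0.55 ÷ 0.45 = 11/9.
Likelihood ratio per barren assay = 0.5.
Target odds: 0.05 ÷ 0.95 = 1/19.
Require 0.5ⁿ ≤ 1/19 ÷ (11/9) = 9/209.
0.5⁴ = 0.0625 is still above 9/209 but 0.5⁵ = 0.03125 is at or below it, so n = 5.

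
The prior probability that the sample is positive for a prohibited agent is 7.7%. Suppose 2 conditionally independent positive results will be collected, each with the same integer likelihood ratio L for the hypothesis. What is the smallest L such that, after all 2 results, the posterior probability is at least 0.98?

Prior odds = 0.077/0.923 = 77/923.
Target odds = 0.98/0.02 = 49.
Need L² ≥ 49 ÷ (77/923) = 6461/11.
24² = 576 < 6461/11 ≤ 625 = 25², so L = 25.

25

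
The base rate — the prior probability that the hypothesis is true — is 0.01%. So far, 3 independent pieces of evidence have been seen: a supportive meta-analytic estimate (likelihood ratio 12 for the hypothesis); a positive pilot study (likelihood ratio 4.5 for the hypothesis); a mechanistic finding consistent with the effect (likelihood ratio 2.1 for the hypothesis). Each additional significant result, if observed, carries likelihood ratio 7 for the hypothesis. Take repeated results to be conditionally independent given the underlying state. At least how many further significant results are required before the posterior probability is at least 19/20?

Prior odds = 0.0001/0.9999 = 1/9999.
Combined Bayes factor of the evidence already in hand = 12 × 4.5 × 2.1 = 113.4.
Odds after that evidence = (1/9999) × 113.4 = 63/5555.
Target odds = 0.95/0.05 = 19.
Need 7ⁿ ≥ 19 ÷ (63/5555) = 105545/63.
7³ = 343 falls short of 105545/63 but 7⁴ = 2401 reaches it, so n = 4.

4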